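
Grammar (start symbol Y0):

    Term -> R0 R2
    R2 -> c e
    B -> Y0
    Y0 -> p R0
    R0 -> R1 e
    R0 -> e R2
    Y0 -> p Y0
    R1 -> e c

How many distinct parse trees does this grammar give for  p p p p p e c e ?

Parse trees for p p p p p e c e:
  [Y0 p [Y0 p [Y0 p [Y0 p [Y0 p [R0 [R1 e c] e]]]]]]
  [Y0 p [Y0 p [Y0 p [Y0 p [Y0 p [R0 e [R2 c e]]]]]]]

2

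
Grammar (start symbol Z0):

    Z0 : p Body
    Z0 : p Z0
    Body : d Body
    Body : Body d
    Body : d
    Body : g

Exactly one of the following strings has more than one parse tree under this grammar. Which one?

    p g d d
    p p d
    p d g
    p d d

p d d

p g d d: 1 tree
p p d: 1 tree
p d g: 1 tree
p d d: 2 trees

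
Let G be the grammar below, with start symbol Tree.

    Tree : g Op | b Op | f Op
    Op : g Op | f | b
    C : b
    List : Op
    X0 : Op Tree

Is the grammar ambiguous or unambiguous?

Unambiguous

Only Tree, Op are reachable from Tree; ignoring the rest: The reachable rules are right-linear with at most one rule per (nonterminal, next-terminal) pair. Each input token forces the next rule, so parsing is deterministic.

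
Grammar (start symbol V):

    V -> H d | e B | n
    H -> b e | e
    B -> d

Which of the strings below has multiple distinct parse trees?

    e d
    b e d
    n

e d: 2 trees
b e d: 1 tree
n: 1 tree

e d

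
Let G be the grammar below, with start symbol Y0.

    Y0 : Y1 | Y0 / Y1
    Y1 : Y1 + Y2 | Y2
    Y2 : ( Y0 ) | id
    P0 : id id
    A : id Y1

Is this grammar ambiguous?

Only Y0, Y1, Y2 are reachable from Y0; ignoring the rest: This is a standard precedence ladder (Y0 over Y1 over Y2), with each level left-recursive on its own operator ('/' at Y0, '+' at Y1). That structure is LR(1), hence unambiguous.

Unambiguous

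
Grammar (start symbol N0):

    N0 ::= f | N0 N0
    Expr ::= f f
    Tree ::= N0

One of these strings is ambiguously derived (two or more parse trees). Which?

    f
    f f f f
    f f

f f f f

f: 1 tree
f f f f: 5 trees
f f: 1 tree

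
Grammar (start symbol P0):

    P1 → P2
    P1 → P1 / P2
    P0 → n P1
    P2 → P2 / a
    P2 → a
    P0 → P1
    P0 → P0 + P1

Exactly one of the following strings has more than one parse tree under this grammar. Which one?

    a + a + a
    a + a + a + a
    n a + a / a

n a + a / a

a + a + a: 1 tree
a + a + a + a: 1 tree
n a + a / a: 2 trees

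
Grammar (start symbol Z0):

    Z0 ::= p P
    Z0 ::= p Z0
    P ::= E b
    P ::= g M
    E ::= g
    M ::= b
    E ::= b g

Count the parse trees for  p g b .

2

Parse trees for p g b:
  [Z0 p [P [E g] b]]
  [Z0 p [P g [M b]]]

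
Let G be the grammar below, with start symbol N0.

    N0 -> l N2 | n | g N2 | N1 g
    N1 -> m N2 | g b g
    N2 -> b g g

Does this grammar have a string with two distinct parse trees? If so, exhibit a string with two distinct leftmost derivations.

Witness: g b g g

Derivation 1: N0 ⇒ g N2 ⇒ g b g g
Derivation 2: N0 ⇒ N1 g ⇒ g b g g

Two distinct leftmost derivations for the same string.

Ambiguous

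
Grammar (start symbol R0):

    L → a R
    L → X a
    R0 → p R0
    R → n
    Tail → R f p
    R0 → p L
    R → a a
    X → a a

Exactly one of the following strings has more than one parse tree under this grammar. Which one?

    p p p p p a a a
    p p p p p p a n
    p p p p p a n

p p p p p a a a

p p p p p a a a: 2 trees
p p p p p p a n: 1 tree
p p p p p a n: 1 tree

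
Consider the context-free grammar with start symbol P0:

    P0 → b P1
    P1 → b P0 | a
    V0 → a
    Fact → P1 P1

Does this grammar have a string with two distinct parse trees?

Unambiguous

Only P0, P1 are reachable from P0; ignoring the rest: The reachable rules are right-linear with at most one rule per (nonterminal, next-terminal) pair. Each input token forces the next rule, so parsing is deterministic.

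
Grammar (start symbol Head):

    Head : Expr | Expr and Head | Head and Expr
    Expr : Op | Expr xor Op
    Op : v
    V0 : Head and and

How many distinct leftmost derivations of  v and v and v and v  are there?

8

Parse trees for v and v and v and v:
  [Head [Expr [Op v]] and [Head [Expr [Op v]] and [Head [Expr [Op v]] and [Head [Expr [Op v]]]]]]
  [Head [Expr [Op v]] and [Head [Expr [Op v]] and [Head [Head [Expr [Op v]]] and [Expr [Op v]]]]]
  [Head [Expr [Op v]] and [Head [Head [Expr [Op v]] and [Head [Expr [Op v]]]] and [Expr [Op v]]]]
  [Head [Expr [Op v]] and [Head [Head [Head [Expr [Op v]]] and [Expr [Op v]]] and [Expr [Op v]]]]
  [Head [Head [Expr [Op v]] and [Head [Expr [Op v]] and [Head [Expr [Op v]]]]] and [Expr [Op v]]]
  [Head [Head [Expr [Op v]] and [Head [Head [Expr [Op v]]] and [Expr [Op v]]]] and [Expr [Op v]]]
  [Head [Head [Head [Expr [Op v]] and [Head [Expr [Op v]]]] and [Expr [Op v]]] and [Expr [Op v]]]
  [Head [Head [Head [Head [Expr [Op v]]] and [Expr [Op v]]] and [Expr [Op v]]] and [Expr [Op v]]]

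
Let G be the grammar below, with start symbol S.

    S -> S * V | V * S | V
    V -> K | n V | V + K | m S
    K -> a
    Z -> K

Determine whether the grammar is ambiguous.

Ambiguous

Witness: a * a

Derivation 1: S ⇒ S * V ⇒ V * V ⇒ K * V ⇒ a * V ⇒ a * K ⇒ a * a
Derivation 2: S ⇒ V * S ⇒ K * S ⇒ a * S ⇒ a * V ⇒ a * K ⇒ a * a

Two distinct leftmost derivations for the same string.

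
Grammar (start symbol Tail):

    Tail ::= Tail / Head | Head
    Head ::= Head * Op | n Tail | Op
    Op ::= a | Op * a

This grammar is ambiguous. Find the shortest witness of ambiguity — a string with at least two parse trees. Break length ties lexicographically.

a * a

length 1: no string has ≥2 trees
length 2: no string has ≥2 trees
length 3: a * a has 2 parse trees

Two derivations of a * a:
  Tail ⇒ Head ⇒ Head * Op ⇒ Op * Op ⇒ a * Op ⇒ a * a
  Tail ⇒ Head ⇒ Op ⇒ Op * a ⇒ a * a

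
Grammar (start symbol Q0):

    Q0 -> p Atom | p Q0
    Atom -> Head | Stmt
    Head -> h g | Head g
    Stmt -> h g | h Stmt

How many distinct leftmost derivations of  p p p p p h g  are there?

Parse trees for p p p p p h g:
  [Q0 p [Q0 p [Q0 p [Q0 p [Q0 p [Atom [Head h g]]]]]]]
  [Q0 p [Q0 p [Q0 p [Q0 p [Q0 p [Atom [Stmt h g]]]]]]]

2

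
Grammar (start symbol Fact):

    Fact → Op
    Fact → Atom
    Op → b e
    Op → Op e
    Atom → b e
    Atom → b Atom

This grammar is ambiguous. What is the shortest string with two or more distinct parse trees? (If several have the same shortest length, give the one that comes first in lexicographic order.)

length 2: b e has 2 parse trees

Two derivations of b e:
  Fact ⇒ Op ⇒ b e
  Fact ⇒ Atom ⇒ b e

b e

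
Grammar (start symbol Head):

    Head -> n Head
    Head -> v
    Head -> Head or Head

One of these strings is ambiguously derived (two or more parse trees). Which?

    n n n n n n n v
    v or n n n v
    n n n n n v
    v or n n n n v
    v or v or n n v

v or v or n n v

n n n n n n n v: 1 tree
v or n n n v: 1 tree
n n n n n v: 1 tree
v or n n n n v: 1 tree
v or v or n n v: 2 trees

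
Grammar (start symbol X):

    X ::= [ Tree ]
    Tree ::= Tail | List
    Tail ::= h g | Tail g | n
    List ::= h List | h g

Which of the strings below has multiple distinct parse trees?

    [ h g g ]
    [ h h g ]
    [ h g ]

[ h g g ]: 1 tree
[ h h g ]: 1 tree
[ h g ]: 2 trees

[ h g ]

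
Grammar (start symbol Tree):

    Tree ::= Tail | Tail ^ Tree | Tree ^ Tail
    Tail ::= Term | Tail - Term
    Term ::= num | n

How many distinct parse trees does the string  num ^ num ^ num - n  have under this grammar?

Parse trees for num ^ num ^ num - n:
  [Tree [Tail [Term num]] ^ [Tree [Tail [Term num]] ^ [Tree [Tail [Tail [Term num]] - [Term n]]]]]
  [Tree [Tail [Term num]] ^ [Tree [Tree [Tail [Term num]]] ^ [Tail [Tail [Term num]] - [Term n]]]]
  [Tree [Tree [Tail [Term num]] ^ [Tree [Tail [Term num]]]] ^ [Tail [Tail [Term num]] - [Term n]]]
  [Tree [Tree [Tree [Tail [Term num]]] ^ [Tail [Term num]]] ^ [Tail [Tail [Term num]] - [Term n]]]

4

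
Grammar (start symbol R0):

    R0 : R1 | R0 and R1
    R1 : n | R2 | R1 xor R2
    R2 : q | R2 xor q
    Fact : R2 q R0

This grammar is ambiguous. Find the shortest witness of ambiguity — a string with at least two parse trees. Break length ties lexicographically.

length 1: no string has ≥2 trees
length 3: q xor q has 2 parse trees

Two derivations of q xor q:
  R0 ⇒ R1 ⇒ R2 ⇒ R2 xor q ⇒ q xor q
  R0 ⇒ R1 ⇒ R1 xor R2 ⇒ R2 xor R2 ⇒ q xor R2 ⇒ q xor q

q xor q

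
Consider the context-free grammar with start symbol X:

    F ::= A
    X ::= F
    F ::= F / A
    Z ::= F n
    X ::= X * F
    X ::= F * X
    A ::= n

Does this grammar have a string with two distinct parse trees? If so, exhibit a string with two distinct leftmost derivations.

Ambiguous

Witness: n * n

Derivation 1: X ⇒ X * F ⇒ F * F ⇒ A * F ⇒ n * F ⇒ n * A ⇒ n * n
Derivation 2: X ⇒ F * X ⇒ A * X ⇒ n * X ⇒ n * F ⇒ n * A ⇒ n * n

Two distinct leftmost derivations for the same string.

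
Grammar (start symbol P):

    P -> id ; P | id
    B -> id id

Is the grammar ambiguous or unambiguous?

Unambiguous

Only P is reachable from P; ignoring the rest: The reachable grammar is A → atom sep A | atom. Each atom is followed by either the separator (recurse) or end-of-string (stop) — no choice point.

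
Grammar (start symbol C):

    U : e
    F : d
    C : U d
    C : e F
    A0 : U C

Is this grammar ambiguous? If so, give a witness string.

Ambiguous

Witness: e d

Derivation 1: C ⇒ U d ⇒ e d
Derivation 2: C ⇒ e F ⇒ e d

Two distinct leftmost derivations for the same string.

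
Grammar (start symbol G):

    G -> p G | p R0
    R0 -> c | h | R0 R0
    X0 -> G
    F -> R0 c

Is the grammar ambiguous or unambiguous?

Ambiguous

Witness: p c c c

Derivation 1: G ⇒ p R0 ⇒ p R0 R0 ⇒ p c R0 ⇒ p c R0 R0 ⇒ p c c R0 ⇒ p c c c
Derivation 2: G ⇒ p R0 ⇒ p R0 R0 ⇒ p R0 R0 R0 ⇒ p c R0 R0 ⇒ p c c R0 ⇒ p c c c

Two distinct leftmost derivations for the same string.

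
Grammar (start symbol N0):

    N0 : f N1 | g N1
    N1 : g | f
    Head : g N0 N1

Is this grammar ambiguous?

Only N0, N1 are reachable from N0; ignoring the rest: The reachable rules are right-linear with at most one rule per (nonterminal, next-terminal) pair. Each input token forces the next rule, so parsing is deterministic.

Unambiguous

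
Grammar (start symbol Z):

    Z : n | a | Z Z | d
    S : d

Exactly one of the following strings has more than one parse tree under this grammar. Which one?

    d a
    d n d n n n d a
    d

d n d n n n d a

d a: 1 tree
d n d n n n d a: 429 trees
d: 1 tree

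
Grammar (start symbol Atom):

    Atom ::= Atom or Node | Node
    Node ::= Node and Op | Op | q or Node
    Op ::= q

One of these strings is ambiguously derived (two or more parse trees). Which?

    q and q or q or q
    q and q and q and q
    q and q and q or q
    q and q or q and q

q and q or q or q

q and q or q or q: 2 trees
q and q and q and q: 1 tree
q and q and q or q: 1 tree
q and q or q and q: 1 tree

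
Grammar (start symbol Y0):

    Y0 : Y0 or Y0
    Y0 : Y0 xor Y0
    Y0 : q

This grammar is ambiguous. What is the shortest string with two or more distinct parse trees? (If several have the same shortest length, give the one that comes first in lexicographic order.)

length 1: no string has ≥2 trees
length 3: no string has ≥2 trees
length 5: q or q or q has 2 parse trees

Two derivations of q or q or q:
  Y0 ⇒ Y0 or Y0 ⇒ Y0 or Y0 or Y0 ⇒ q or Y0 or Y0 ⇒ q or q or Y0 ⇒ q or q or q
  Y0 ⇒ Y0 or Y0 ⇒ q or Y0 ⇒ q or Y0 or Y0 ⇒ q or q or Y0 ⇒ q or q or q

q or q or q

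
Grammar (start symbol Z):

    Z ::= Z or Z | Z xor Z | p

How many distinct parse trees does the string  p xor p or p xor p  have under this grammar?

Parse trees for p xor p or p xor p:
  [Z [Z [Z p] xor [Z p]] or [Z [Z p] xor [Z p]]]
  [Z [Z p] xor [Z [Z p] or [Z [Z p] xor [Z p]]]]
  [Z [Z p] xor [Z [Z [Z p] or [Z p]] xor [Z p]]]
  [Z [Z [Z [Z p] xor [Z p]] or [Z p]] xor [Z p]]
  [Z [Z [Z p] xor [Z [Z p] or [Z p]]] xor [Z p]]

5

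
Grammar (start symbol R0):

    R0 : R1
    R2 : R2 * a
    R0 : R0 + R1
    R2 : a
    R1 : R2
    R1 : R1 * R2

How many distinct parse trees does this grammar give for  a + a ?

1

Parse trees for a + a:
  [R0 [R0 [R1 [R2 a]]] + [R1 [R2 a]]]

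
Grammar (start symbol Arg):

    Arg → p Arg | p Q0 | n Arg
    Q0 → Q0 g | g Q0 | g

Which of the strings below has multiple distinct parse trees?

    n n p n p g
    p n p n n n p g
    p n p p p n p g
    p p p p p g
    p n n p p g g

n n p n p g: 1 tree
p n p n n n p g: 1 tree
p n p p p n p g: 1 tree
p p p p p g: 1 tree
p n n p p g g: 2 trees

p n n p p g g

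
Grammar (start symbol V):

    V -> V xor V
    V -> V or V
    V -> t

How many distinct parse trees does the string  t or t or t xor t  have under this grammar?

Parse trees for t or t or t xor t:
  [V [V [V t] or [V [V t] or [V t]]] xor [V t]]
  [V [V [V [V t] or [V t]] or [V t]] xor [V t]]
  [V [V t] or [V [V [V t] or [V t]] xor [V t]]]
  [V [V t] or [V [V t] or [V [V t] xor [V t]]]]
  [V [V [V t] or [V t]] or [V [V t] xor [V t]]]

5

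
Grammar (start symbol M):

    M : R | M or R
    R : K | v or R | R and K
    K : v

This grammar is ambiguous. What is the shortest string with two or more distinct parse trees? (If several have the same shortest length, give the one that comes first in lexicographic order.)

v or v

length 1: no string has ≥2 trees
length 3: v or v has 2 parse trees

Two derivations of v or v:
  M ⇒ R ⇒ v or R ⇒ v or K ⇒ v or v
  M ⇒ M or R ⇒ R or R ⇒ K or R ⇒ v or R ⇒ v or K ⇒ v or v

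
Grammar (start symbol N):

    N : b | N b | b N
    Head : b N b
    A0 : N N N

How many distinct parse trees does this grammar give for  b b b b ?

8

Parse trees for b b b b:
  [N [N [N [N b] b] b] b]
  [N [N [N b [N b]] b] b]
  [N [N b [N [N b] b]] b]
  [N [N b [N b [N b]]] b]
  [N b [N [N [N b] b] b]]
  [N b [N [N b [N b]] b]]
  [N b [N b [N [N b] b]]]
  [N b [N b [N b [N b]]]]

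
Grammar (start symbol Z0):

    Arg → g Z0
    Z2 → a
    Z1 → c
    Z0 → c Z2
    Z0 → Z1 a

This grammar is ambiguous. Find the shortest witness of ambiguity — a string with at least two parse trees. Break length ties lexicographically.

c a

length 2: c a has 2 parse trees

Two derivations of c a:
  Z0 ⇒ c Z2 ⇒ c a
  Z0 ⇒ Z1 a ⇒ c a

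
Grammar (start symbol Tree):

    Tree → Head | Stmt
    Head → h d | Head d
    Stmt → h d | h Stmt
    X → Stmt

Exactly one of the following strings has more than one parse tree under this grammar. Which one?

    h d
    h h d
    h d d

h d

h d: 2 trees
h h d: 1 tree
h d d: 1 tree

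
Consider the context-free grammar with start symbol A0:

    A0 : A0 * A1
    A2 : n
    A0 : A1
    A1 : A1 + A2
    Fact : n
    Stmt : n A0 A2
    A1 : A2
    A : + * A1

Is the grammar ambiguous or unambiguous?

Unambiguous

(A, Fact, Stmt are unreachable from A0, so their rules don't affect L(A0).) This is a standard precedence ladder (A0 over A1 over A2), with each level left-recursive on its own operator ('*' at A0, '+' at A1). That structure is LR(1), hence unambiguous.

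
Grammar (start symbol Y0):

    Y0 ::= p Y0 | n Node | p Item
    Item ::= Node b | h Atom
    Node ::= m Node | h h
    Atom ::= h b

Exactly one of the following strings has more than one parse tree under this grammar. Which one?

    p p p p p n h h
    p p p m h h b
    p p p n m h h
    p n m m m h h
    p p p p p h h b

p p p p p n h h: 1 tree
p p p m h h b: 1 tree
p p p n m h h: 1 tree
p n m m m h h: 1 tree
p p p p p h h b: 2 trees

p p p p p h h b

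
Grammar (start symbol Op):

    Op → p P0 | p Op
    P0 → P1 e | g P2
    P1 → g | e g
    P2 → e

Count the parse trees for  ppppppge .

2

Parse trees for ppppppge:
  [Op p [Op p [Op p [Op p [Op p [Op p [P0 [P1 g] e]]]]]]]
  [Op p [Op p [Op p [Op p [Op p [Op p [P0 g [P2 e]]]]]]]]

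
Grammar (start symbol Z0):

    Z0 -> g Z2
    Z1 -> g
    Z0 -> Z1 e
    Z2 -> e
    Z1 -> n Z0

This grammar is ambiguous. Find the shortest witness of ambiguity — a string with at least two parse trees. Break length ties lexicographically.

length 2: g e has 2 parse trees

Two derivations of g e:
  Z0 ⇒ g Z2 ⇒ g e
  Z0 ⇒ Z1 e ⇒ g e

g e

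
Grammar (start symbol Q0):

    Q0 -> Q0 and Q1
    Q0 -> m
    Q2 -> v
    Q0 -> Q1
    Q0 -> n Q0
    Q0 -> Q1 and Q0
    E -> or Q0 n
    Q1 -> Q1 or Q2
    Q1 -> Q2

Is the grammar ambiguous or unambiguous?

Ambiguous

Witness: v and v

Derivation 1: Q0 ⇒ Q0 and Q1 ⇒ Q1 and Q1 ⇒ Q2 and Q1 ⇒ v and Q1 ⇒ v and Q2 ⇒ v and v
Derivation 2: Q0 ⇒ Q1 and Q0 ⇒ Q2 and Q0 ⇒ v and Q0 ⇒ v and Q1 ⇒ v and Q2 ⇒ v and v

Two distinct leftmost derivations for the same string.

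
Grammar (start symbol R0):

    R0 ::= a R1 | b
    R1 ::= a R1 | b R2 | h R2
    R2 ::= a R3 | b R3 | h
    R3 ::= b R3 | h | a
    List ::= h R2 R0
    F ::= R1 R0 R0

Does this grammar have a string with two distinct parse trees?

Unambiguous

(List, F are unreachable from R0, so their rules don't affect L(R0).) The reachable rules are right-linear with at most one rule per (nonterminal, next-terminal) pair. Each input token forces the next rule, so parsing is deterministic.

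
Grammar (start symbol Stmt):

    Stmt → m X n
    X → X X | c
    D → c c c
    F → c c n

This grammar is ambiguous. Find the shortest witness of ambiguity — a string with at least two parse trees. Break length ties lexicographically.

m c c c n

length 3: no string has ≥2 trees
length 4: no string has ≥2 trees
length 5: m c c c n has 2 parse trees

Two derivations of m c c c n:
  Stmt ⇒ m X n ⇒ m X X n ⇒ m X X X n ⇒ m c X X n ⇒ m c c X n ⇒ m c c c n
  Stmt ⇒ m X n ⇒ m X X n ⇒ m c X n ⇒ m c X X n ⇒ m c c X n ⇒ m c c c n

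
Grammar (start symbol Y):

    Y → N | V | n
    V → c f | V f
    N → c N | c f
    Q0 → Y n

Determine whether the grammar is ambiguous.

Ambiguous

Witness: c f

Derivation 1: Y ⇒ N ⇒ c f
Derivation 2: Y ⇒ V ⇒ c f

Two distinct leftmost derivations for the same string.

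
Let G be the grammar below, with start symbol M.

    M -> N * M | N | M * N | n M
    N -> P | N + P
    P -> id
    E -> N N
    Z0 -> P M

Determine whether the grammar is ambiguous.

Ambiguous

Witness: id * id

Derivation 1: M ⇒ N * M ⇒ P * M ⇒ id * M ⇒ id * N ⇒ id * P ⇒ id * id
Derivation 2: M ⇒ M * N ⇒ N * N ⇒ P * N ⇒ id * N ⇒ id * P ⇒ id * id

Two distinct leftmost derivations for the same string.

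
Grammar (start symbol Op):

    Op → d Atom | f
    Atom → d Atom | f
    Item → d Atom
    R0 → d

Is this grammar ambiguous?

(Item, R0 are unreachable from Op, so their rules don't affect L(Op).) Each reachable nonterminal has at most one production per leading terminal, and all productions are right-linear; the derivation is determined token-by-token.

Unambiguous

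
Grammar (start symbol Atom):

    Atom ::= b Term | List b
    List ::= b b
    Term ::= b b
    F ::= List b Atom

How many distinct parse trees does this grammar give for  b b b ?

2

Parse trees for b b b:
  [Atom b [Term b b]]
  [Atom [List b b] b]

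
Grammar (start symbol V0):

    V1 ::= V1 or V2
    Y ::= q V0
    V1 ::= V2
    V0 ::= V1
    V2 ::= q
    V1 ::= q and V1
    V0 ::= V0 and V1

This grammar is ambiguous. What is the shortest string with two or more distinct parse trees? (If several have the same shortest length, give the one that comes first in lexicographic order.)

q and q

length 1: no string has ≥2 trees
length 3: q and q has 2 parse trees

Two derivations of q and q:
  V0 ⇒ V1 ⇒ q and V1 ⇒ q and V2 ⇒ q and q
  V0 ⇒ V0 and V1 ⇒ V1 and V1 ⇒ V2 and V1 ⇒ q and V1 ⇒ q and V2 ⇒ q and q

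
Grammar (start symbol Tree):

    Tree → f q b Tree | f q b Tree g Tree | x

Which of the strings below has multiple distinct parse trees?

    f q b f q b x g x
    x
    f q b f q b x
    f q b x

f q b f q b x g x: 2 trees
x: 1 tree
f q b f q b x: 1 tree
f q b x: 1 tree

f q b f q b x g x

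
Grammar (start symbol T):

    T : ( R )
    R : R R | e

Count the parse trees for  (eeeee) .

Parse trees for (eeeee) (showing first 6 of 14):
  [T ( [R [R e] [R [R e] [R [R e] [R [R e] [R e]]]]] )]
  [T ( [R [R e] [R [R e] [R [R [R e] [R e]] [R e]]]] )]
  [T ( [R [R e] [R [R [R e] [R e]] [R [R e] [R e]]]] )]
  [T ( [R [R e] [R [R [R e] [R [R e] [R e]]] [R e]]] )]
  [T ( [R [R e] [R [R [R [R e] [R e]] [R e]] [R e]]] )]
  [T ( [R [R [R e] [R e]] [R [R e] [R [R e] [R e]]]] )]

14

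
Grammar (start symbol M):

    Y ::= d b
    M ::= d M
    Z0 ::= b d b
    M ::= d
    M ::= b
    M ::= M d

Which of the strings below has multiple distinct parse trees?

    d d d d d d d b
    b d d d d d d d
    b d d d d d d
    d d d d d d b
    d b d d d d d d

d d d d d d d b: 1 tree
b d d d d d d d: 1 tree
b d d d d d d: 1 tree
d d d d d d b: 1 tree
d b d d d d d d: 7 trees

d b d d d d d d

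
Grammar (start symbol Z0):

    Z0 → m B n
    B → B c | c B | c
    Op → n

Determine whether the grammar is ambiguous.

Witness: m c c n

Derivation 1: Z0 ⇒ m B n ⇒ m B c n ⇒ m c c n
Derivation 2: Z0 ⇒ m B n ⇒ m c B n ⇒ m c c n

Two distinct leftmost derivations for the same string.

Ambiguous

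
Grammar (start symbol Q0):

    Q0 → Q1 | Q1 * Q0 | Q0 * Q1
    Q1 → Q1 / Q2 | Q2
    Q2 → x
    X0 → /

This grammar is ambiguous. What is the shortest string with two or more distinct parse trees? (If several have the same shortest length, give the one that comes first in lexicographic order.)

length 1: no string has ≥2 trees
length 3: x * x has 2 parse trees

Two derivations of x * x:
  Q0 ⇒ Q1 * Q0 ⇒ Q2 * Q0 ⇒ x * Q0 ⇒ x * Q1 ⇒ x * Q2 ⇒ x * x
  Q0 ⇒ Q0 * Q1 ⇒ Q1 * Q1 ⇒ Q2 * Q1 ⇒ x * Q1 ⇒ x * Q2 ⇒ x * x

x * x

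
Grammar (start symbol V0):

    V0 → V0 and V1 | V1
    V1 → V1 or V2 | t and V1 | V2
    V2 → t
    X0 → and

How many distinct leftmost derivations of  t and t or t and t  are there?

Parse trees for t and t or t and t:
  [V0 [V0 [V0 [V1 [V2 t]]] and [V1 [V1 [V2 t]] or [V2 t]]] and [V1 [V2 t]]]
  [V0 [V0 [V1 [V1 t and [V1 [V2 t]]] or [V2 t]]] and [V1 [V2 t]]]
  [V0 [V0 [V1 t and [V1 [V1 [V2 t]] or [V2 t]]]] and [V1 [V2 t]]]

3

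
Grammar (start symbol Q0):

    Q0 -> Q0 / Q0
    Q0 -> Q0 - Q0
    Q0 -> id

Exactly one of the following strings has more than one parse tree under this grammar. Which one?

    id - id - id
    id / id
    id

id - id - id

id - id - id: 2 trees
id / id: 1 tree
id: 1 tree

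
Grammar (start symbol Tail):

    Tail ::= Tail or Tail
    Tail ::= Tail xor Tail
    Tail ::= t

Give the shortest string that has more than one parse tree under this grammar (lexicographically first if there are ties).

length 1: no string has ≥2 trees
length 3: no string has ≥2 trees
length 5: t or t or t has 2 parse trees

Two derivations of t or t or t:
  Tail ⇒ Tail or Tail ⇒ Tail or Tail or Tail ⇒ t or Tail or Tail ⇒ t or t or Tail ⇒ t or t or t
  Tail ⇒ Tail or Tail ⇒ t or Tail ⇒ t or Tail or Tail ⇒ t or t or Tail ⇒ t or t or t

t or t or t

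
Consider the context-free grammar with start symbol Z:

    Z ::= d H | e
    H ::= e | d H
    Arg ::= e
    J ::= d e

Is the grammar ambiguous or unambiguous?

Unambiguous

Only Z, H are reachable from Z; ignoring the rest: The reachable rules are right-linear with at most one rule per (nonterminal, next-terminal) pair. Each input token forces the next rule, so parsing is deterministic.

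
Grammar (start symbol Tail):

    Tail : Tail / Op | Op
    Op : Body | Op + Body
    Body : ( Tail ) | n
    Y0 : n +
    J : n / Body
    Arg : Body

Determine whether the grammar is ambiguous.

Unambiguous

Only Tail, Op, Body are reachable from Tail; ignoring the rest: Tail → Tail / Op | Op  ;  Op → Op + Body | Body  — a left-associative chain with Body at the bottom. Each string factors uniquely by precedence.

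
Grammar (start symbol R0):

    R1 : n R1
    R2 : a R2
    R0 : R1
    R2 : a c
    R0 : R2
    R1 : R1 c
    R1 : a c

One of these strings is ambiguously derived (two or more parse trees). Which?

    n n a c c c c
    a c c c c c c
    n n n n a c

n n a c c c c

n n a c c c c: 10 trees
a c c c c c c: 1 tree
n n n n a c: 1 tree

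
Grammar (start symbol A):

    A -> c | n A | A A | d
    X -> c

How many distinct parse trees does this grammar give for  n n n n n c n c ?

6

Parse trees for n n n n n c n c:
  [A n [A n [A n [A n [A n [A [A c] [A n [A c]]]]]]]]
  [A n [A n [A n [A n [A [A n [A c]] [A n [A c]]]]]]]
  [A n [A n [A n [A [A n [A n [A c]]] [A n [A c]]]]]]
  [A n [A n [A [A n [A n [A n [A c]]]] [A n [A c]]]]]
  [A n [A [A n [A n [A n [A n [A c]]]]] [A n [A c]]]]
  [A [A n [A n [A n [A n [A n [A c]]]]]] [A n [A c]]]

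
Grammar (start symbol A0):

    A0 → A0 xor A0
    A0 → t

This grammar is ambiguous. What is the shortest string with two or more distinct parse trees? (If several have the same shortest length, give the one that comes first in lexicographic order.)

t xor t xor t

length 1: no string has ≥2 trees
length 3: no string has ≥2 trees
length 5: t xor t xor t has 2 parse trees

Two derivations of t xor t xor t:
  A0 ⇒ A0 xor A0 ⇒ A0 xor A0 xor A0 ⇒ t xor A0 xor A0 ⇒ t xor t xor A0 ⇒ t xor t xor t
  A0 ⇒ A0 xor A0 ⇒ t xor A0 ⇒ t xor A0 xor A0 ⇒ t xor t xor A0 ⇒ t xor t xor t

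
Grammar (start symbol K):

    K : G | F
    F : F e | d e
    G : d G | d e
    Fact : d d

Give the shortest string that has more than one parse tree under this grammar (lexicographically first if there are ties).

d e

length 2: d e has 2 parse trees

Two derivations of d e:
  K ⇒ G ⇒ d e
  K ⇒ F ⇒ d e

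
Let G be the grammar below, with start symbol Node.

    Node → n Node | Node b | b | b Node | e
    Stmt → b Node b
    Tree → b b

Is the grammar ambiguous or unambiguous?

Ambiguous

Witness: b b

Derivation 1: Node ⇒ Node b ⇒ b b
Derivation 2: Node ⇒ b Node ⇒ b b

Two distinct leftmost derivations for the same string.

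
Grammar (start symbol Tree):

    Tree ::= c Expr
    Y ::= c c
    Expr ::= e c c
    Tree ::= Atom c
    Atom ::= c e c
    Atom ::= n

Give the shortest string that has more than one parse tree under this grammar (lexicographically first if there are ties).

c e c c

length 2: no string has ≥2 trees
length 4: c e c c has 2 parse trees

Two derivations of c e c c:
  Tree ⇒ c Expr ⇒ c e c c
  Tree ⇒ Atom c ⇒ c e c c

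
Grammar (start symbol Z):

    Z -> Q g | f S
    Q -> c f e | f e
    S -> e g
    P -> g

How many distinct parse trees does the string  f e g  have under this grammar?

2

Parse trees for f e g:
  [Z [Q f e] g]
  [Z f [S e g]]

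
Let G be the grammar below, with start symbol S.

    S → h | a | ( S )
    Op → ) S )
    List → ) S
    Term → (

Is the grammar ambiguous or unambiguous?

(Op, List, Term are unreachable from S, so their rules don't affect L(S).) Each string is a nest of matched brackets around a single atom. An opening bracket forces the recursive rule; an atom forces the base rule.

Unambiguous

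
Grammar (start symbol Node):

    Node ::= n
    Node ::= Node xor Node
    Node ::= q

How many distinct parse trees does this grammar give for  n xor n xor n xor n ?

5

Parse trees for n xor n xor n xor n:
  [Node [Node n] xor [Node [Node n] xor [Node [Node n] xor [Node n]]]]
  [Node [Node n] xor [Node [Node [Node n] xor [Node n]] xor [Node n]]]
  [Node [Node [Node n] xor [Node n]] xor [Node [Node n] xor [Node n]]]
  [Node [Node [Node n] xor [Node [Node n] xor [Node n]]] xor [Node n]]
  [Node [Node [Node [Node n] xor [Node n]] xor [Node n]] xor [Node n]]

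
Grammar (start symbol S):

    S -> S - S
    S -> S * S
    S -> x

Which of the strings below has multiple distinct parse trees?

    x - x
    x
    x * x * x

x * x * x

x - x: 1 tree
x: 1 tree
x * x * x: 2 trees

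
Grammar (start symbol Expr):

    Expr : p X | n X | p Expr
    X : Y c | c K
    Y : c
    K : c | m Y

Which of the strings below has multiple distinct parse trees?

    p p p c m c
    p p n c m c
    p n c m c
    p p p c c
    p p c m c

p p p c c

p p p c m c: 1 tree
p p n c m c: 1 tree
p n c m c: 1 tree
p p p c c: 2 trees
p p c m c: 1 tree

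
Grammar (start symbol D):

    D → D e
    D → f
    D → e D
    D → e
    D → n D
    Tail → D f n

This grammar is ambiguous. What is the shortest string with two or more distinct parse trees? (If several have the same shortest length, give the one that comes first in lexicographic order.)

length 1: no string has ≥2 trees
length 2: e e has 2 parse trees

Two derivations of e e:
  D ⇒ D e ⇒ e e
  D ⇒ e D ⇒ e e

e e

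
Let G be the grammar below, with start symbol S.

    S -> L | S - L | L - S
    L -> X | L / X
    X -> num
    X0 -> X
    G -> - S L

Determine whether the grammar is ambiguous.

Ambiguous

Witness: num - num

Derivation 1: S ⇒ S - L ⇒ L - L ⇒ X - L ⇒ num - L ⇒ num - X ⇒ num - num
Derivation 2: S ⇒ L - S ⇒ X - S ⇒ num - S ⇒ num - L ⇒ num - X ⇒ num - num

Two distinct leftmost derivations for the same string.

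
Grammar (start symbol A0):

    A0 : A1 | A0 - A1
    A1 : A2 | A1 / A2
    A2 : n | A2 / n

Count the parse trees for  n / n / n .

4

Parse trees for n / n / n:
  [A0 [A1 [A2 [A2 [A2 n] / n] / n]]]
  [A0 [A1 [A1 [A2 n]] / [A2 [A2 n] / n]]]
  [A0 [A1 [A1 [A2 [A2 n] / n]] / [A2 n]]]
  [A0 [A1 [A1 [A1 [A2 n]] / [A2 n]] / [A2 n]]]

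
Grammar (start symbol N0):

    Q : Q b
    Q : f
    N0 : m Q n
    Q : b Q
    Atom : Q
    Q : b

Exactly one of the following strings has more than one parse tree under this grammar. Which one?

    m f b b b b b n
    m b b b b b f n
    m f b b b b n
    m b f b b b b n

m f b b b b b n: 1 tree
m b b b b b f n: 1 tree
m f b b b b n: 1 tree
m b f b b b b n: 5 trees

m b f b b b b n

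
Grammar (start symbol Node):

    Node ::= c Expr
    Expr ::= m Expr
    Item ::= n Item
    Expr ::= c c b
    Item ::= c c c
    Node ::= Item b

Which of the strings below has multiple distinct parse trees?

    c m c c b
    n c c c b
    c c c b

c c c b

c m c c b: 1 tree
n c c c b: 1 tree
c c c b: 2 trees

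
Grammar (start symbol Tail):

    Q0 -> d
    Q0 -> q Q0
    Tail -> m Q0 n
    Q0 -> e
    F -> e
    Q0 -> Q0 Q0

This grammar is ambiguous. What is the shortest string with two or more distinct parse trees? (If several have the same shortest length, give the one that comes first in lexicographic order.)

m d d d n

length 3: no string has ≥2 trees
length 4: no string has ≥2 trees
length 5: m d d d n has 2 parse trees

Two derivations of m d d d n:
  Tail ⇒ m Q0 n ⇒ m Q0 Q0 n ⇒ m d Q0 n ⇒ m d Q0 Q0 n ⇒ m d d Q0 n ⇒ m d d d n
  Tail ⇒ m Q0 n ⇒ m Q0 Q0 n ⇒ m Q0 Q0 Q0 n ⇒ m d Q0 Q0 n ⇒ m d d Q0 n ⇒ m d d d n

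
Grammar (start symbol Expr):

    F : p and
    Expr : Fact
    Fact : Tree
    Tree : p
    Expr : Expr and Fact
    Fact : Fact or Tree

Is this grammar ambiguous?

Only Expr, Fact, Tree are reachable from Expr; ignoring the rest: This is a standard precedence ladder (Expr over Fact over Tree), with each level left-recursive on its own operator ('and' at Expr, 'or' at Fact). That structure is LR(1), hence unambiguous.

Unambiguous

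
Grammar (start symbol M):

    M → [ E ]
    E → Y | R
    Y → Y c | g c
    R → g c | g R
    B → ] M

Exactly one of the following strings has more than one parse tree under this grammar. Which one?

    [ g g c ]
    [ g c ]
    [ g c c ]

[ g c ]

[ g g c ]: 1 tree
[ g c ]: 2 trees
[ g c c ]: 1 tree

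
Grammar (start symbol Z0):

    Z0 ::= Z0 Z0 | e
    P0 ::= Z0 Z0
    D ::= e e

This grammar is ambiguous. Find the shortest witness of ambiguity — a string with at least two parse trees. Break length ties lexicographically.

length 1: no string has ≥2 trees
length 2: no string has ≥2 trees
length 3: e e e has 2 parse trees

Two derivations of e e e:
  Z0 ⇒ Z0 Z0 ⇒ Z0 Z0 Z0 ⇒ e Z0 Z0 ⇒ e e Z0 ⇒ e e e
  Z0 ⇒ Z0 Z0 ⇒ e Z0 ⇒ e Z0 Z0 ⇒ e e Z0 ⇒ e e e

e e e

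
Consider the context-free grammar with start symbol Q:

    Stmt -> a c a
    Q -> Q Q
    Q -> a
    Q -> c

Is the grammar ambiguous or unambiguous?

Witness: a a a

Derivation 1: Q ⇒ Q Q ⇒ Q Q Q ⇒ a Q Q ⇒ a a Q ⇒ a a a
Derivation 2: Q ⇒ Q Q ⇒ a Q ⇒ a Q Q ⇒ a a Q ⇒ a a a

Two distinct leftmost derivations for the same string.

Ambiguous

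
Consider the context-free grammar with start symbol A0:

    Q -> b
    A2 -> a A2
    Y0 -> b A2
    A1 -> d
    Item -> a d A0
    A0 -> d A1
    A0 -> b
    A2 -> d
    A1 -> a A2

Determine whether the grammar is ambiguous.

Only A0, A1, A2 are reachable from A0; ignoring the rest: Each reachable nonterminal has at most one production per leading terminal, and all productions are right-linear; the derivation is determined token-by-token.

Unambiguous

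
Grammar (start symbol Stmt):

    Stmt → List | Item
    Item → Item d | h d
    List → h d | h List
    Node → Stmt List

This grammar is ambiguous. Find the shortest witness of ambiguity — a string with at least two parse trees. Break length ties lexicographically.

length 2: h d has 2 parse trees

Two derivations of h d:
  Stmt ⇒ List ⇒ h d
  Stmt ⇒ Item ⇒ h d

h d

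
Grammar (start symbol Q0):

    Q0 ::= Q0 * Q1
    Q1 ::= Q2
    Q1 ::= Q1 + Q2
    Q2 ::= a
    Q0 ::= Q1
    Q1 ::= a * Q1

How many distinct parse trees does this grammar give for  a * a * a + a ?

Parse trees for a * a * a + a:
  [Q0 [Q0 [Q1 [Q2 a]]] * [Q1 [Q1 a * [Q1 [Q2 a]]] + [Q2 a]]]
  [Q0 [Q0 [Q1 [Q2 a]]] * [Q1 a * [Q1 [Q1 [Q2 a]] + [Q2 a]]]]
  [Q0 [Q0 [Q0 [Q1 [Q2 a]]] * [Q1 [Q2 a]]] * [Q1 [Q1 [Q2 a]] + [Q2 a]]]
  [Q0 [Q0 [Q1 a * [Q1 [Q2 a]]]] * [Q1 [Q1 [Q2 a]] + [Q2 a]]]
  [Q0 [Q1 [Q1 a * [Q1 a * [Q1 [Q2 a]]]] + [Q2 a]]]
  [Q0 [Q1 a * [Q1 [Q1 a * [Q1 [Q2 a]]] + [Q2 a]]]]
  [Q0 [Q1 a * [Q1 a * [Q1 [Q1 [Q2 a]] + [Q2 a]]]]]

7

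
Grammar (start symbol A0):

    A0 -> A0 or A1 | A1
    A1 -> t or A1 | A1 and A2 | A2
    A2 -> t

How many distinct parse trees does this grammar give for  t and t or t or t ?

2

Parse trees for t and t or t or t:
  [A0 [A0 [A1 [A1 [A2 t]] and [A2 t]]] or [A1 t or [A1 [A2 t]]]]
  [A0 [A0 [A0 [A1 [A1 [A2 t]] and [A2 t]]] or [A1 [A2 t]]] or [A1 [A2 t]]]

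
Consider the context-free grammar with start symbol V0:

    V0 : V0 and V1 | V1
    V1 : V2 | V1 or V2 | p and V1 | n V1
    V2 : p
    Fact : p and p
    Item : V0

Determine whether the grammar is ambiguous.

Witness: p and p

Derivation 1: V0 ⇒ V0 and V1 ⇒ V1 and V1 ⇒ V2 and V1 ⇒ p and V1 ⇒ p and V2 ⇒ p and p
Derivation 2: V0 ⇒ V1 ⇒ p and V1 ⇒ p and V2 ⇒ p and p

Two distinct leftmost derivations for the same string.

Ambiguous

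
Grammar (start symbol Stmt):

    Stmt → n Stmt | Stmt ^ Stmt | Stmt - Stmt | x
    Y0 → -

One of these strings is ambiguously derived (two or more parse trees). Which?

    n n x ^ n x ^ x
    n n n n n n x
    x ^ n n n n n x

n n x ^ n x ^ x: 12 trees
n n n n n n x: 1 tree
x ^ n n n n n x: 1 tree

n n x ^ n x ^ x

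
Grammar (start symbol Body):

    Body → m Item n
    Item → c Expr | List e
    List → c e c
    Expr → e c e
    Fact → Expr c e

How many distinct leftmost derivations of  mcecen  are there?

2

Parse trees for mcecen:
  [Body m [Item c [Expr e c e]] n]
  [Body m [Item [List c e c] e] n]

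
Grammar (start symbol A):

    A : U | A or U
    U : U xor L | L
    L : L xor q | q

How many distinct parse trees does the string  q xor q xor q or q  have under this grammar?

4

Parse trees for q xor q xor q or q:
  [A [A [U [U [L q]] xor [L [L q] xor q]]] or [U [L q]]]
  [A [A [U [U [U [L q]] xor [L q]] xor [L q]]] or [U [L q]]]
  [A [A [U [U [L [L q] xor q]] xor [L q]]] or [U [L q]]]
  [A [A [U [L [L [L q] xor q] xor q]]] or [U [L q]]]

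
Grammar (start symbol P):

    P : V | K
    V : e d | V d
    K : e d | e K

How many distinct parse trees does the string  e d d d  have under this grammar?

1

Parse trees for e d d d:
  [P [V [V [V e d] d] d]]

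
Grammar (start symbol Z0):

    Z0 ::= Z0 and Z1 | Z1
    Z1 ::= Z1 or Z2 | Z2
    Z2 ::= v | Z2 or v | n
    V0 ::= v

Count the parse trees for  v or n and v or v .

Parse trees for v or n and v or v:
  [Z0 [Z0 [Z1 [Z1 [Z2 v]] or [Z2 n]]] and [Z1 [Z1 [Z2 v]] or [Z2 v]]]
  [Z0 [Z0 [Z1 [Z1 [Z2 v]] or [Z2 n]]] and [Z1 [Z2 [Z2 v] or v]]]

2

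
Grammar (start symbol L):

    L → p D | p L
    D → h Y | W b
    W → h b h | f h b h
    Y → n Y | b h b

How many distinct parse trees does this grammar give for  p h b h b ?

2

Parse trees for p h b h b:
  [L p [D h [Y b h b]]]
  [L p [D [W h b h] b]]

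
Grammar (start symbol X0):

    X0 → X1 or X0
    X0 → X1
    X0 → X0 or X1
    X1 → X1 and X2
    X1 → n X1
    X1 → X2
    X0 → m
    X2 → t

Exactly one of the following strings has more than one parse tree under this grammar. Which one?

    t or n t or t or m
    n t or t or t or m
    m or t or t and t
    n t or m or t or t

n t or m or t or t

t or n t or t or m: 1 tree
n t or t or t or m: 1 tree
m or t or t and t: 1 tree
n t or m or t or t: 3 trees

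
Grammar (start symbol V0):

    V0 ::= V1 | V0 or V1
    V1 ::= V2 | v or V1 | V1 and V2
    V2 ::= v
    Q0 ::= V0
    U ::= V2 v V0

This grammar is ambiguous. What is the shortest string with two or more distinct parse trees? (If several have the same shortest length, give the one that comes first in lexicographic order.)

length 1: no string has ≥2 trees
length 3: v or v has 2 parse trees

Two derivations of v or v:
  V0 ⇒ V1 ⇒ v or V1 ⇒ v or V2 ⇒ v or v
  V0 ⇒ V0 or V1 ⇒ V1 or V1 ⇒ V2 or V1 ⇒ v or V1 ⇒ v or V2 ⇒ v or v

v or v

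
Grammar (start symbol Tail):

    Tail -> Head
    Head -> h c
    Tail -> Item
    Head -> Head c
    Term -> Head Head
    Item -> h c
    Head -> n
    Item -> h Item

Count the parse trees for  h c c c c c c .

1

Parse trees for h c c c c c c:
  [Tail [Head [Head [Head [Head [Head [Head h c] c] c] c] c] c]]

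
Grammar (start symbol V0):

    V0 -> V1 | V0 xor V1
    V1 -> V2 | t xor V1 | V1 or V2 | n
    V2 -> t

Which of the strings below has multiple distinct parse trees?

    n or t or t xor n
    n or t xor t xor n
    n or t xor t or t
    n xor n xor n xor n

n or t xor t xor n

n or t or t xor n: 1 tree
n or t xor t xor n: 2 trees
n or t xor t or t: 1 tree
n xor n xor n xor n: 1 tree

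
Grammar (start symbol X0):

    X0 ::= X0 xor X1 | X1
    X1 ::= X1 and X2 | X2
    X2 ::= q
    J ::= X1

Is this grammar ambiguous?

Only X0, X1, X2 are reachable from X0; ignoring the rest: X0 → X0 xor X1 | X1  ;  X1 → X1 and X2 | X2  — a left-associative chain with X2 at the bottom. Each string factors uniquely by precedence.

Unambiguous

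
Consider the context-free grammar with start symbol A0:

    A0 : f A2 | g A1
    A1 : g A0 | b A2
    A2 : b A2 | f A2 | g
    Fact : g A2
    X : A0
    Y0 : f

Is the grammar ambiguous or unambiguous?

(Fact, X, Y0 are unreachable from A0, so their rules don't affect L(A0).) Each reachable nonterminal has at most one production per leading terminal, and all productions are right-linear; the derivation is determined token-by-token.

Unambiguous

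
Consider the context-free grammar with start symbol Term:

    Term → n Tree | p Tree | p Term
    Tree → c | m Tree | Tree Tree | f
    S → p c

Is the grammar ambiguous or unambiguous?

Ambiguous

Witness: n c c c

Derivation 1: Term ⇒ n Tree ⇒ n Tree Tree ⇒ n c Tree ⇒ n c Tree Tree ⇒ n c c Tree ⇒ n c c c
Derivation 2: Term ⇒ n Tree ⇒ n Tree Tree ⇒ n Tree Tree Tree ⇒ n c Tree Tree ⇒ n c c Tree ⇒ n c c c

Two distinct leftmost derivations for the same string.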